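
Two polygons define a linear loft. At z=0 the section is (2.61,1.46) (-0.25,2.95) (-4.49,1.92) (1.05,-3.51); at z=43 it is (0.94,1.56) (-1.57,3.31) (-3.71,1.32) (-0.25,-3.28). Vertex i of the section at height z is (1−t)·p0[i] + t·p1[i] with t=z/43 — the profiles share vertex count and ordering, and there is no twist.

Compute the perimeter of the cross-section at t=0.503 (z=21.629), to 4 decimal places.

Cross-section at t=0.503: each vertex is (1-t)·p0[i] + t·p1[i].
  v1: (1-0.503)·(2.61,1.46) + 0.503·(0.94,1.56) = (1.7700,1.5103)
  v2: (1-0.503)·(-0.25,2.95) + 0.503·(-1.57,3.31) = (-0.9140,3.1311)
  v3: (1-0.503)·(-4.49,1.92) + 0.503·(-3.71,1.32) = (-4.0977,1.6182)
  v4: (1-0.503)·(1.05,-3.51) + 0.503·(-0.25,-3.28) = (0.3961,-3.3943)
Perimeter = Σ |v_{i+1} − v_i|:
  edge 1→2: √(-2.6839² + 1.6208²) = 3.1354 (running 3.1354)
  edge 2→3: √(-3.1837² + -1.5129²) = 3.5249 (running 6.6602)
  edge 3→4: √(4.4938² + -5.0125²) = 6.7319 (running 13.3922)
  edge 4→1: √(1.3739² + 4.9046²) = 5.0934 (running 18.4856)
Perimeter = 18.4856

Perimeter at t=0.503: 18.4856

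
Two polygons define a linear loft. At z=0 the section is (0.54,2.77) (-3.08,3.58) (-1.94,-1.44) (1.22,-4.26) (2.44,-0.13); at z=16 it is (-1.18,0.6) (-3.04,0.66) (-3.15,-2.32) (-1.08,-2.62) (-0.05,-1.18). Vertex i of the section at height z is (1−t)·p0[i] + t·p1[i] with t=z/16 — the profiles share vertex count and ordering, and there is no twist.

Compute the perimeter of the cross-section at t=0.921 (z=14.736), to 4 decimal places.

Perimeter at t=0.921: 11.5278

Cross-section at t=0.921: each vertex is (1-t)·p0[i] + t·p1[i].
  v1: (1-0.921)·(0.54,2.77) + 0.921·(-1.18,0.6) = (-1.0441,0.7714)
  v2: (1-0.921)·(-3.08,3.58) + 0.921·(-3.04,0.66) = (-3.0432,0.8907)
  v3: (1-0.921)·(-1.94,-1.44) + 0.921·(-3.15,-2.32) = (-3.0544,-2.2505)
  v4: (1-0.921)·(1.22,-4.26) + 0.921·(-1.08,-2.62) = (-0.8983,-2.7496)
  v5: (1-0.921)·(2.44,-0.13) + 0.921·(-0.05,-1.18) = (0.1467,-1.0971)
Perimeter = Σ |v_{i+1} − v_i|:
  edge 1→2: √(-1.9990² + 0.1193²) = 2.0026 (running 2.0026)
  edge 2→3: √(-0.0112² + -3.1412²) = 3.1412 (running 5.1438)
  edge 3→4: √(2.1561² + -0.4991²) = 2.2131 (running 7.3569)
  edge 4→5: √(1.0450² + 1.6525²) = 1.9552 (running 9.3121)
  edge 5→1: √(-1.1908² + 1.8685²) = 2.2157 (running 11.5278)
Perimeter = 11.5278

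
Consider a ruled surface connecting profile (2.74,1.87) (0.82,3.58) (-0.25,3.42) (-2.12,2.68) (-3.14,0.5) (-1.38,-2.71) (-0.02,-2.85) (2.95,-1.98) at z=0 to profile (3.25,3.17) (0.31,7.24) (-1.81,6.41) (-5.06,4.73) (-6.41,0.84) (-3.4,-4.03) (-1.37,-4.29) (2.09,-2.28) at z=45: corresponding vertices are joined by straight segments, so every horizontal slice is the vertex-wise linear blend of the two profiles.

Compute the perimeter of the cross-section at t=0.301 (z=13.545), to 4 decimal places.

Perimeter at t=0.301: 23.6772

Cross-section at t=0.301: each vertex is (1-t)·p0[i] + t·p1[i].
  v1: (1-0.301)·(2.74,1.87) + 0.301·(3.25,3.17) = (2.8935,2.2613)
  v2: (1-0.301)·(0.82,3.58) + 0.301·(0.31,7.24) = (0.6665,4.6817)
  v3: (1-0.301)·(-0.25,3.42) + 0.301·(-1.81,6.41) = (-0.7196,4.3200)
  v4: (1-0.301)·(-2.12,2.68) + 0.301·(-5.06,4.73) = (-3.0049,3.2971)
  v5: (1-0.301)·(-3.14,0.5) + 0.301·(-6.41,0.84) = (-4.1243,0.6023)
  v6: (1-0.301)·(-1.38,-2.71) + 0.301·(-3.4,-4.03) = (-1.9880,-3.1073)
  v7: (1-0.301)·(-0.02,-2.85) + 0.301·(-1.37,-4.29) = (-0.4264,-3.2834)
  v8: (1-0.301)·(2.95,-1.98) + 0.301·(2.09,-2.28) = (2.6911,-2.0703)
Perimeter = Σ |v_{i+1} − v_i|:
  edge 1→2: √(-2.2270² + 2.4204²) = 3.2890 (running 3.2890)
  edge 2→3: √(-1.3861² + -0.3617²) = 1.4325 (running 4.7215)
  edge 3→4: √(-2.2854² + -1.0229²) = 2.5039 (running 7.2254)
  edge 4→5: √(-1.1193² + -2.6947²) = 2.9179 (running 10.1433)
  edge 5→6: √(2.1363² + -3.7097²) = 4.2808 (running 14.4241)
  edge 6→7: √(1.5617² + -0.1761²) = 1.5716 (running 15.9957)
  edge 7→8: √(3.1175² + 1.2131²) = 3.3452 (running 19.3409)
  edge 8→1: √(0.2024² + 4.3316²) = 4.3363 (running 23.6772)
Perimeter = 23.6772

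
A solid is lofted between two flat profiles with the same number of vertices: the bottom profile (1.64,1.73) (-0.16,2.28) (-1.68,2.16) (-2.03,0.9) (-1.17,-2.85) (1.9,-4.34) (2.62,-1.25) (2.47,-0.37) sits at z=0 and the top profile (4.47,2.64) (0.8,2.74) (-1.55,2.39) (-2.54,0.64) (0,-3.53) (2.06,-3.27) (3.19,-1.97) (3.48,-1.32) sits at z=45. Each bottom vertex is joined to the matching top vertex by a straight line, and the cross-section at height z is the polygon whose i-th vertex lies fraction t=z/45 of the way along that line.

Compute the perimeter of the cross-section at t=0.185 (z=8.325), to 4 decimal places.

Perimeter at t=0.185: 18.6250

Cross-section at t=0.185: each vertex is (1-t)·p0[i] + t·p1[i].
  v1: (1-0.185)·(1.64,1.73) + 0.185·(4.47,2.64) = (2.1635,1.8983)
  v2: (1-0.185)·(-0.16,2.28) + 0.185·(0.8,2.74) = (0.0176,2.3651)
  v3: (1-0.185)·(-1.68,2.16) + 0.185·(-1.55,2.39) = (-1.6559,2.2026)
  v4: (1-0.185)·(-2.03,0.9) + 0.185·(-2.54,0.64) = (-2.1243,0.8519)
  v5: (1-0.185)·(-1.17,-2.85) + 0.185·(0,-3.53) = (-0.9535,-2.9758)
  v6: (1-0.185)·(1.9,-4.34) + 0.185·(2.06,-3.27) = (1.9296,-4.1420)
  v7: (1-0.185)·(2.62,-1.25) + 0.185·(3.19,-1.97) = (2.7254,-1.3832)
  v8: (1-0.185)·(2.47,-0.37) + 0.185·(3.48,-1.32) = (2.6569,-0.5457)
Perimeter = Σ |v_{i+1} − v_i|:
  edge 1→2: √(-2.1460² + 0.4667²) = 2.1961 (running 2.1961)
  edge 2→3: √(-1.6735² + -0.1625²) = 1.6814 (running 3.8775)
  edge 3→4: √(-0.4684² + -1.3507²) = 1.4296 (running 5.3071)
  edge 4→5: √(1.1708² + -3.8277²) = 4.0028 (running 9.3099)
  edge 5→6: √(2.8831² + -1.1662²) = 3.1101 (running 12.4200)
  edge 6→7: √(0.7959² + 2.7588²) = 2.8713 (running 15.2913)
  edge 7→8: √(-0.0686² + 0.8374²) = 0.8403 (running 16.1316)
  edge 8→1: √(-0.4933² + 2.4441²) = 2.4934 (running 18.6250)
Perimeter = 18.6250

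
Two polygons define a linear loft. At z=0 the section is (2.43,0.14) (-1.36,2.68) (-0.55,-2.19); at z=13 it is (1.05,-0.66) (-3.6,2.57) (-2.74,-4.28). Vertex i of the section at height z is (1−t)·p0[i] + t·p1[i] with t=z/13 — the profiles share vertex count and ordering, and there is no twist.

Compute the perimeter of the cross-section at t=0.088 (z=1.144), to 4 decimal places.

Cross-section at t=0.088: each vertex is (1-t)·p0[i] + t·p1[i].
  v1: (1-0.088)·(2.43,0.14) + 0.088·(1.05,-0.66) = (2.3086,0.0696)
  v2: (1-0.088)·(-1.36,2.68) + 0.088·(-3.6,2.57) = (-1.5571,2.6703)
  v3: (1-0.088)·(-0.55,-2.19) + 0.088·(-2.74,-4.28) = (-0.7427,-2.3739)
Perimeter = Σ |v_{i+1} − v_i|:
  edge 1→2: √(-3.8657² + 2.6007²) = 4.6591 (running 4.6591)
  edge 2→3: √(0.8144² + -5.0442²) = 5.1096 (running 9.7687)
  edge 3→1: √(3.0513² + 2.4435²) = 3.9091 (running 13.6778)
Perimeter = 13.6778

Perimeter at t=0.088: 13.6778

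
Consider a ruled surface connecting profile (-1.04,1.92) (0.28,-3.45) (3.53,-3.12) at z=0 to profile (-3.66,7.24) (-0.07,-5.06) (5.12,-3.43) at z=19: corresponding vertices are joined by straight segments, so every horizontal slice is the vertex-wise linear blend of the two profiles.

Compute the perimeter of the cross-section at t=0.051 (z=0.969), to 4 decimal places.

Cross-section at t=0.051: each vertex is (1-t)·p0[i] + t·p1[i].
  v1: (1-0.051)·(-1.04,1.92) + 0.051·(-3.66,7.24) = (-1.1736,2.1913)
  v2: (1-0.051)·(0.28,-3.45) + 0.051·(-0.07,-5.06) = (0.2621,-3.5321)
  v3: (1-0.051)·(3.53,-3.12) + 0.051·(5.12,-3.43) = (3.6111,-3.1358)
Perimeter = Σ |v_{i+1} − v_i|:
  edge 1→2: √(1.4358² + -5.7234²) = 5.9008 (running 5.9008)
  edge 2→3: √(3.3489² + 0.3963²) = 3.3723 (running 9.2731)
  edge 3→1: √(-4.7847² + 5.3271²) = 7.1604 (running 16.4335)
Perimeter = 16.4335

Perimeter at t=0.051: 16.4335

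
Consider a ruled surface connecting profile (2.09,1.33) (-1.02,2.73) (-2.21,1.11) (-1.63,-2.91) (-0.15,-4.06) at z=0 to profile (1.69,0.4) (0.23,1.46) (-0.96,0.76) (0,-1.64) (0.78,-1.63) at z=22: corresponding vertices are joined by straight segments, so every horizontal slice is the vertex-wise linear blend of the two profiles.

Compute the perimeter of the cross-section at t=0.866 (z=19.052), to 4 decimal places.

Cross-section at t=0.866: each vertex is (1-t)·p0[i] + t·p1[i].
  v1: (1-0.866)·(2.09,1.33) + 0.866·(1.69,0.4) = (1.7436,0.5246)
  v2: (1-0.866)·(-1.02,2.73) + 0.866·(0.23,1.46) = (0.0625,1.6302)
  v3: (1-0.866)·(-2.21,1.11) + 0.866·(-0.96,0.76) = (-1.1275,0.8069)
  v4: (1-0.866)·(-1.63,-2.91) + 0.866·(0,-1.64) = (-0.2184,-1.8102)
  v5: (1-0.866)·(-0.15,-4.06) + 0.866·(0.78,-1.63) = (0.6554,-1.9556)
Perimeter = Σ |v_{i+1} − v_i|:
  edge 1→2: √(-1.6811² + 1.1056²) = 2.0121 (running 2.0121)
  edge 2→3: √(-1.1900² + -0.8233²) = 1.4470 (running 3.4591)
  edge 3→4: √(0.9091² + -2.6171²) = 2.7705 (running 6.2296)
  edge 4→5: √(0.8738² + -0.1454²) = 0.8858 (running 7.1154)
  edge 5→1: √(1.0882² + 2.4802²) = 2.7085 (running 9.8238)
Perimeter = 9.8238

Perimeter at t=0.866: 9.8238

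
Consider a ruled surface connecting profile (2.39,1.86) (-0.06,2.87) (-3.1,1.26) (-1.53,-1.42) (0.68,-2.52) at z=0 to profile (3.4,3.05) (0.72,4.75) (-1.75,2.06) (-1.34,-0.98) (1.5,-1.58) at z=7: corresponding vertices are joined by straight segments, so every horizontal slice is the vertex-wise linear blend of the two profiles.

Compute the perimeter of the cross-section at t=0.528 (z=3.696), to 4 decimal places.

Cross-section at t=0.528: each vertex is (1-t)·p0[i] + t·p1[i].
  v1: (1-0.528)·(2.39,1.86) + 0.528·(3.4,3.05) = (2.9233,2.4883)
  v2: (1-0.528)·(-0.06,2.87) + 0.528·(0.72,4.75) = (0.3518,3.8626)
  v3: (1-0.528)·(-3.1,1.26) + 0.528·(-1.75,2.06) = (-2.3872,1.6824)
  v4: (1-0.528)·(-1.53,-1.42) + 0.528·(-1.34,-0.98) = (-1.4297,-1.1877)
  v5: (1-0.528)·(0.68,-2.52) + 0.528·(1.5,-1.58) = (1.1130,-2.0237)
Perimeter = Σ |v_{i+1} − v_i|:
  edge 1→2: √(-2.5714² + 1.3743²) = 2.9157 (running 2.9157)
  edge 2→3: √(-2.7390² + -2.1802²) = 3.5008 (running 6.4165)
  edge 3→4: √(0.9575² + -2.8701²) = 3.0256 (running 9.4421)
  edge 4→5: √(2.5426² + -0.8360²) = 2.6765 (running 12.1186)
  edge 5→1: √(1.8103² + 4.5120²) = 4.8616 (running 16.9803)
Perimeter = 16.9803

Perimeter at t=0.528: 16.9803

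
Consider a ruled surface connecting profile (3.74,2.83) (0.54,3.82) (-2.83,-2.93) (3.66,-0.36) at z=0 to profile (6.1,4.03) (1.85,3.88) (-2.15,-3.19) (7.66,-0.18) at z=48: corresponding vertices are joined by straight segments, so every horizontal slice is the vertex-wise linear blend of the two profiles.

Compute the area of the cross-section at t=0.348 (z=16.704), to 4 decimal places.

Area at t=0.348: 27.5159

Cross-section at t=0.348: each vertex is (1-t)·p0[i] + t·p1[i].
  v1: (1-0.348)·(3.74,2.83) + 0.348·(6.1,4.03) = (4.5613,3.2476)
  v2: (1-0.348)·(0.54,3.82) + 0.348·(1.85,3.88) = (0.9959,3.8409)
  v3: (1-0.348)·(-2.83,-2.93) + 0.348·(-2.15,-3.19) = (-2.5934,-3.0205)
  v4: (1-0.348)·(3.66,-0.36) + 0.348·(7.66,-0.18) = (5.0520,-0.2974)
Shoelace sum Σ(x_i·y_{i+1} − x_{i+1}·y_i):
  i=1: 4.5613·3.8409 − 0.9959·3.2476 = +14.2851 (running +14.2851)
  i=2: 0.9959·-3.0205 − -2.5934·3.8409 = +6.9527 (running +21.2379)
  i=3: -2.5934·-0.2974 − 5.0520·-3.0205 = +16.0306 (running +37.2685)
  i=4: 5.0520·3.2476 − 4.5613·-0.2974 = +17.7632 (running +55.0317)
Area = |Σ|/2 = |55.0317|/2 = 27.5159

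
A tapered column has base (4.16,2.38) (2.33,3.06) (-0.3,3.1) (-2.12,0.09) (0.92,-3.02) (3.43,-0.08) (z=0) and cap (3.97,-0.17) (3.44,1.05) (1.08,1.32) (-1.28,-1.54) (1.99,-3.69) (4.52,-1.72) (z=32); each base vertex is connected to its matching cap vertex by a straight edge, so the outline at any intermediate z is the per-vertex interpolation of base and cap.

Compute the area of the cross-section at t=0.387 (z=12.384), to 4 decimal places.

Cross-section at t=0.387: each vertex is (1-t)·p0[i] + t·p1[i].
  v1: (1-0.387)·(4.16,2.38) + 0.387·(3.97,-0.17) = (4.0865,1.3931)
  v2: (1-0.387)·(2.33,3.06) + 0.387·(3.44,1.05) = (2.7596,2.2821)
  v3: (1-0.387)·(-0.3,3.1) + 0.387·(1.08,1.32) = (0.2341,2.4111)
  v4: (1-0.387)·(-2.12,0.09) + 0.387·(-1.28,-1.54) = (-1.7949,-0.5408)
  v5: (1-0.387)·(0.92,-3.02) + 0.387·(1.99,-3.69) = (1.3341,-3.2793)
  v6: (1-0.387)·(3.43,-0.08) + 0.387·(4.52,-1.72) = (3.8518,-0.7147)
Shoelace sum Σ(x_i·y_{i+1} − x_{i+1}·y_i):
  i=1: 4.0865·2.2821 − 2.7596·1.3931 = +5.4814 (running +5.4814)
  i=2: 2.7596·2.4111 − 0.2341·2.2821 = +6.1196 (running +11.6009)
  i=3: 0.2341·-0.5408 − -1.7949·2.4111 = +4.2012 (running +15.8021)
  i=4: -1.7949·-3.2793 − 1.3341·-0.5408 = +6.6076 (running +22.4097)
  i=5: 1.3341·-0.7147 − 3.8518·-3.2793 = +11.6778 (running +34.0875)
  i=6: 3.8518·1.3931 − 4.0865·-0.7147 = +8.2867 (running +42.3742)
Area = |Σ|/2 = |42.3742|/2 = 21.1871

Area at t=0.387: 21.1871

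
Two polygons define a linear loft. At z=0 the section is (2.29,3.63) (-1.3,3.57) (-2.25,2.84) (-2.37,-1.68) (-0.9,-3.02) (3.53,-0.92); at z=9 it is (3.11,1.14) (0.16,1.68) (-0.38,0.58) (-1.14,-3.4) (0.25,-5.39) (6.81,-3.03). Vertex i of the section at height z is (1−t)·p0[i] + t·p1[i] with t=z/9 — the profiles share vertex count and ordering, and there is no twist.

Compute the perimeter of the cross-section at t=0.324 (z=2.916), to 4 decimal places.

Cross-section at t=0.324: each vertex is (1-t)·p0[i] + t·p1[i].
  v1: (1-0.324)·(2.29,3.63) + 0.324·(3.11,1.14) = (2.5557,2.8232)
  v2: (1-0.324)·(-1.3,3.57) + 0.324·(0.16,1.68) = (-0.8270,2.9576)
  v3: (1-0.324)·(-2.25,2.84) + 0.324·(-0.38,0.58) = (-1.6441,2.1078)
  v4: (1-0.324)·(-2.37,-1.68) + 0.324·(-1.14,-3.4) = (-1.9715,-2.2373)
  v5: (1-0.324)·(-0.9,-3.02) + 0.324·(0.25,-5.39) = (-0.5274,-3.7879)
  v6: (1-0.324)·(3.53,-0.92) + 0.324·(6.81,-3.03) = (4.5927,-1.6036)
Perimeter = Σ |v_{i+1} − v_i|:
  edge 1→2: √(-3.3826² + 0.1344²) = 3.3853 (running 3.3853)
  edge 2→3: √(-0.8172² + -0.8499²) = 1.1790 (running 4.5643)
  edge 3→4: √(-0.3274² + -4.3450²) = 4.3574 (running 8.9217)
  edge 4→5: √(1.4441² + -1.5506²) = 2.1189 (running 11.0406)
  edge 5→6: √(5.1201² + 2.1842²) = 5.5666 (running 16.6071)
  edge 6→1: √(-2.0370² + 4.4269²) = 4.8731 (running 21.4802)
Perimeter = 21.4802

Perimeter at t=0.324: 21.4802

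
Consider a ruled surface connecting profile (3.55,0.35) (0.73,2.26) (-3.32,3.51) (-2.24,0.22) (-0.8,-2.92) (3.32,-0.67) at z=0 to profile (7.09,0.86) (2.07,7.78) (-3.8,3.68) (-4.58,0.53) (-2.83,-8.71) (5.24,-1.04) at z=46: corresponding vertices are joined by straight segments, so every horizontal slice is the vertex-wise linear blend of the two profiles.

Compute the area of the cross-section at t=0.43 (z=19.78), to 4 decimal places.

Cross-section at t=0.43: each vertex is (1-t)·p0[i] + t·p1[i].
  v1: (1-0.43)·(3.55,0.35) + 0.43·(7.09,0.86) = (5.0722,0.5693)
  v2: (1-0.43)·(0.73,2.26) + 0.43·(2.07,7.78) = (1.3062,4.6336)
  v3: (1-0.43)·(-3.32,3.51) + 0.43·(-3.8,3.68) = (-3.5264,3.5831)
  v4: (1-0.43)·(-2.24,0.22) + 0.43·(-4.58,0.53) = (-3.2462,0.3533)
  v5: (1-0.43)·(-0.8,-2.92) + 0.43·(-2.83,-8.71) = (-1.6729,-5.4097)
  v6: (1-0.43)·(3.32,-0.67) + 0.43·(5.24,-1.04) = (4.1456,-0.8291)
Shoelace sum Σ(x_i·y_{i+1} − x_{i+1}·y_i):
  i=1: 5.0722·4.6336 − 1.3062·0.5693 = +22.7589 (running +22.7589)
  i=2: 1.3062·3.5831 − -3.5264·4.6336 = +21.0202 (running +43.7791)
  i=3: -3.5264·0.3533 − -3.2462·3.5831 = +10.3856 (running +54.1647)
  i=4: -3.2462·-5.4097 − -1.6729·0.3533 = +18.1520 (running +72.3167)
  i=5: -1.6729·-0.8291 − 4.1456·-5.4097 = +23.8135 (running +96.1301)
  i=6: 4.1456·0.5693 − 5.0722·-0.8291 = +6.5655 (running +102.6956)
Area = |Σ|/2 = |102.6956|/2 = 51.3478

Area at t=0.43: 51.3478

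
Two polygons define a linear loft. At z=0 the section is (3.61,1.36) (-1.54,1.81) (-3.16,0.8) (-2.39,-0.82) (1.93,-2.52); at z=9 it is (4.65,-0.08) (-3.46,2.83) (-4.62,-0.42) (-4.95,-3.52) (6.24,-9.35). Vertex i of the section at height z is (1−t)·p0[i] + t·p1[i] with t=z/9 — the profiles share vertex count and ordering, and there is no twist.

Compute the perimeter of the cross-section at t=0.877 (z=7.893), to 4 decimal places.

Perimeter at t=0.877: 34.6334

Cross-section at t=0.877: each vertex is (1-t)·p0[i] + t·p1[i].
  v1: (1-0.877)·(3.61,1.36) + 0.877·(4.65,-0.08) = (4.5221,0.0971)
  v2: (1-0.877)·(-1.54,1.81) + 0.877·(-3.46,2.83) = (-3.2238,2.7045)
  v3: (1-0.877)·(-3.16,0.8) + 0.877·(-4.62,-0.42) = (-4.4404,-0.2699)
  v4: (1-0.877)·(-2.39,-0.82) + 0.877·(-4.95,-3.52) = (-4.6351,-3.1879)
  v5: (1-0.877)·(1.93,-2.52) + 0.877·(6.24,-9.35) = (5.7099,-8.5099)
Perimeter = Σ |v_{i+1} − v_i|:
  edge 1→2: √(-7.7459² + 2.6074²) = 8.1730 (running 8.1730)
  edge 2→3: √(-1.2166² + -2.9745²) = 3.2137 (running 11.3867)
  edge 3→4: √(-0.1947² + -2.9180²) = 2.9244 (running 14.3111)
  edge 4→5: √(10.3450² + -5.3220²) = 11.6337 (running 25.9448)
  edge 5→1: √(-1.1878² + 8.6070²) = 8.6886 (running 34.6334)
Perimeter = 34.6334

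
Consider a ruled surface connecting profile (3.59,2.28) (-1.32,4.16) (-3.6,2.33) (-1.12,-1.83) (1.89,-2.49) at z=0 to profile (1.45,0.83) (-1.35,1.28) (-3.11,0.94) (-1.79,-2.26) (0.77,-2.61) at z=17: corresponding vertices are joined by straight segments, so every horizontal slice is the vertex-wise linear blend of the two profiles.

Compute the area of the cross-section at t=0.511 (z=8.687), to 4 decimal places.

Area at t=0.511: 19.8360

Cross-section at t=0.511: each vertex is (1-t)·p0[i] + t·p1[i].
  v1: (1-0.511)·(3.59,2.28) + 0.511·(1.45,0.83) = (2.4965,1.5391)
  v2: (1-0.511)·(-1.32,4.16) + 0.511·(-1.35,1.28) = (-1.3353,2.6883)
  v3: (1-0.511)·(-3.6,2.33) + 0.511·(-3.11,0.94) = (-3.3496,1.6197)
  v4: (1-0.511)·(-1.12,-1.83) + 0.511·(-1.79,-2.26) = (-1.4624,-2.0497)
  v5: (1-0.511)·(1.89,-2.49) + 0.511·(0.77,-2.61) = (1.3177,-2.5513)
Shoelace sum Σ(x_i·y_{i+1} − x_{i+1}·y_i):
  i=1: 2.4965·2.6883 − -1.3353·1.5391 = +8.7664 (running +8.7664)
  i=2: -1.3353·1.6197 − -3.3496·2.6883 = +6.8420 (running +15.6084)
  i=3: -3.3496·-2.0497 − -1.4624·1.6197 = +9.2344 (running +24.8428)
  i=4: -1.4624·-2.5513 − 1.3177·-2.0497 = +6.4319 (running +31.2747)
  i=5: 1.3177·1.5391 − 2.4965·-2.5513 = +8.3972 (running +39.6719)
Area = |Σ|/2 = |39.6719|/2 = 19.8360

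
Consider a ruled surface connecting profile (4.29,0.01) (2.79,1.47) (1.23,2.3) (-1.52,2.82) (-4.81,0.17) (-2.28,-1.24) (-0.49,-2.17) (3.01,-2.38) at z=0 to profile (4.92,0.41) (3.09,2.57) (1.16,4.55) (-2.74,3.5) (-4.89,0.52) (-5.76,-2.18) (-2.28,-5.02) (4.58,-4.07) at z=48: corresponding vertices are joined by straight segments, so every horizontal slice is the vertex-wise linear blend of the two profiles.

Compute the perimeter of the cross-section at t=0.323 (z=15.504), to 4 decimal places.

Cross-section at t=0.323: each vertex is (1-t)·p0[i] + t·p1[i].
  v1: (1-0.323)·(4.29,0.01) + 0.323·(4.92,0.41) = (4.4935,0.1392)
  v2: (1-0.323)·(2.79,1.47) + 0.323·(3.09,2.57) = (2.8869,1.8253)
  v3: (1-0.323)·(1.23,2.3) + 0.323·(1.16,4.55) = (1.2074,3.0267)
  v4: (1-0.323)·(-1.52,2.82) + 0.323·(-2.74,3.5) = (-1.9141,3.0396)
  v5: (1-0.323)·(-4.81,0.17) + 0.323·(-4.89,0.52) = (-4.8358,0.2831)
  v6: (1-0.323)·(-2.28,-1.24) + 0.323·(-5.76,-2.18) = (-3.4040,-1.5436)
  v7: (1-0.323)·(-0.49,-2.17) + 0.323·(-2.28,-5.02) = (-1.0682,-3.0905)
  v8: (1-0.323)·(3.01,-2.38) + 0.323·(4.58,-4.07) = (3.5171,-2.9259)
Perimeter = Σ |v_{i+1} − v_i|:
  edge 1→2: √(-1.6066² + 1.6861²) = 2.3290 (running 2.3290)
  edge 2→3: √(-1.6795² + 1.2014²) = 2.0650 (running 4.3940)
  edge 3→4: √(-3.1215² + 0.0129²) = 3.1215 (running 7.5154)
  edge 4→5: √(-2.9218² + -2.7566²) = 4.0169 (running 11.5324)
  edge 5→6: √(1.4318² + -1.8267²) = 2.3209 (running 13.8533)
  edge 6→7: √(2.3359² + -1.5469²) = 2.8017 (running 16.6550)
  edge 7→8: √(4.5853² + 0.1647²) = 4.5882 (running 21.2432)
  edge 8→1: √(0.9764² + 3.0651²) = 3.2168 (running 24.4600)
Perimeter = 24.4600

Perimeter at t=0.323: 24.4600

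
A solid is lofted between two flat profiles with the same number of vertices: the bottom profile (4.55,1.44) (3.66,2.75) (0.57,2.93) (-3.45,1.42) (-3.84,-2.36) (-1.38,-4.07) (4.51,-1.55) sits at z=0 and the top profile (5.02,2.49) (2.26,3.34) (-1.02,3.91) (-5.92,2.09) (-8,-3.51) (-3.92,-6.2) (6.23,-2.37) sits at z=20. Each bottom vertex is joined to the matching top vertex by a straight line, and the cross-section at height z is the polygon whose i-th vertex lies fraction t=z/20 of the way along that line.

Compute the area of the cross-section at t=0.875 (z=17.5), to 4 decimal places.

Area at t=0.875: 88.7110

Cross-section at t=0.875: each vertex is (1-t)·p0[i] + t·p1[i].
  v1: (1-0.875)·(4.55,1.44) + 0.875·(5.02,2.49) = (4.9612,2.3588)
  v2: (1-0.875)·(3.66,2.75) + 0.875·(2.26,3.34) = (2.4350,3.2662)
  v3: (1-0.875)·(0.57,2.93) + 0.875·(-1.02,3.91) = (-0.8213,3.7875)
  v4: (1-0.875)·(-3.45,1.42) + 0.875·(-5.92,2.09) = (-5.6113,2.0062)
  v5: (1-0.875)·(-3.84,-2.36) + 0.875·(-8,-3.51) = (-7.4800,-3.3662)
  v6: (1-0.875)·(-1.38,-4.07) + 0.875·(-3.92,-6.2) = (-3.6025,-5.9337)
  v7: (1-0.875)·(4.51,-1.55) + 0.875·(6.23,-2.37) = (6.0150,-2.2675)
Shoelace sum Σ(x_i·y_{i+1} − x_{i+1}·y_i):
  i=1: 4.9612·3.2662 − 2.4350·2.3588 = +10.4611 (running +10.4611)
  i=2: 2.4350·3.7875 − -0.8213·3.2662 = +11.9050 (running +22.3661)
  i=3: -0.8213·2.0062 − -5.6113·3.7875 = +19.6050 (running +41.9711)
  i=4: -5.6113·-3.3662 − -7.4800·2.0062 = +33.8956 (running +75.8667)
  i=5: -7.4800·-5.9337 − -3.6025·-3.3662 = +32.2575 (running +108.1242)
  i=6: -3.6025·-2.2675 − 6.0150·-5.9337 = +43.8602 (running +151.9844)
  i=7: 6.0150·2.3588 − 4.9612·-2.2675 = +25.4375 (running +177.4219)
Area = |Σ|/2 = |177.4219|/2 = 88.7110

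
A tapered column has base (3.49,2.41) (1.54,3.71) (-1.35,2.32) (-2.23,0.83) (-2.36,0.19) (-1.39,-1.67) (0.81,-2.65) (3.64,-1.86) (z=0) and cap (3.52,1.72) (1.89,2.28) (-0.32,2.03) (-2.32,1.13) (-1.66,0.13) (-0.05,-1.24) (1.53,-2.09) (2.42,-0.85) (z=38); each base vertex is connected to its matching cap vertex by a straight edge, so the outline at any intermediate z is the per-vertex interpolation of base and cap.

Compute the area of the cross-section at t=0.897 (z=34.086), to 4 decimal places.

Area at t=0.897: 16.2332

Cross-section at t=0.897: each vertex is (1-t)·p0[i] + t·p1[i].
  v1: (1-0.897)·(3.49,2.41) + 0.897·(3.52,1.72) = (3.5169,1.7911)
  v2: (1-0.897)·(1.54,3.71) + 0.897·(1.89,2.28) = (1.8539,2.4273)
  v3: (1-0.897)·(-1.35,2.32) + 0.897·(-0.32,2.03) = (-0.4261,2.0599)
  v4: (1-0.897)·(-2.23,0.83) + 0.897·(-2.32,1.13) = (-2.3107,1.0991)
  v5: (1-0.897)·(-2.36,0.19) + 0.897·(-1.66,0.13) = (-1.7321,0.1362)
  v6: (1-0.897)·(-1.39,-1.67) + 0.897·(-0.05,-1.24) = (-0.1880,-1.2843)
  v7: (1-0.897)·(0.81,-2.65) + 0.897·(1.53,-2.09) = (1.4558,-2.1477)
  v8: (1-0.897)·(3.64,-1.86) + 0.897·(2.42,-0.85) = (2.5457,-0.9540)
Shoelace sum Σ(x_i·y_{i+1} − x_{i+1}·y_i):
  i=1: 3.5169·2.4273 − 1.8539·1.7911 = +5.2160 (running +5.2160)
  i=2: 1.8539·2.0599 − -0.4261·2.4273 = +4.8531 (running +10.0691)
  i=3: -0.4261·1.0991 − -2.3107·2.0599 = +4.2915 (running +14.3606)
  i=4: -2.3107·0.1362 − -1.7321·1.0991 = +1.5891 (running +15.9497)
  i=5: -1.7321·-1.2843 − -0.1880·0.1362 = +2.2501 (running +18.1998)
  i=6: -0.1880·-2.1477 − 1.4558·-1.2843 = +2.2735 (running +20.4734)
  i=7: 1.4558·-0.9540 − 2.5457·-2.1477 = +4.0783 (running +24.5517)
  i=8: 2.5457·1.7911 − 3.5169·-0.9540 = +7.9147 (running +32.4664)
Area = |Σ|/2 = |32.4664|/2 = 16.2332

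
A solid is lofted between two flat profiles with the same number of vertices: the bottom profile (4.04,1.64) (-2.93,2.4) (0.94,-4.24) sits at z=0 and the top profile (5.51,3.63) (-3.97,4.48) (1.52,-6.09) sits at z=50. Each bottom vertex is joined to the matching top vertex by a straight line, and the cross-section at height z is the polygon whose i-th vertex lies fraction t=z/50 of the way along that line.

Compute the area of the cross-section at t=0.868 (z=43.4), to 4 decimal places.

Cross-section at t=0.868: each vertex is (1-t)·p0[i] + t·p1[i].
  v1: (1-0.868)·(4.04,1.64) + 0.868·(5.51,3.63) = (5.3160,3.3673)
  v2: (1-0.868)·(-2.93,2.4) + 0.868·(-3.97,4.48) = (-3.8327,4.2054)
  v3: (1-0.868)·(0.94,-4.24) + 0.868·(1.52,-6.09) = (1.4434,-5.8458)
Shoelace sum Σ(x_i·y_{i+1} − x_{i+1}·y_i):
  i=1: 5.3160·4.2054 − -3.8327·3.3673 = +35.2619 (running +35.2619)
  i=2: -3.8327·-5.8458 − 1.4434·4.2054 = +16.3350 (running +51.5970)
  i=3: 1.4434·3.3673 − 5.3160·-5.8458 = +35.9366 (running +87.5335)
Area = |Σ|/2 = |87.5335|/2 = 43.7668

Area at t=0.868: 43.7668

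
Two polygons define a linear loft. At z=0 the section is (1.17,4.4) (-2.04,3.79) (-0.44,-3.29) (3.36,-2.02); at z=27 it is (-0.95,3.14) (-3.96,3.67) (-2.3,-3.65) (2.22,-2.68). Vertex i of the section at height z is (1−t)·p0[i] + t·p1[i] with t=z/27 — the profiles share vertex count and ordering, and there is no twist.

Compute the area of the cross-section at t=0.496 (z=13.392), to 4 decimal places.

Area at t=0.496: 25.4597

Cross-section at t=0.496: each vertex is (1-t)·p0[i] + t·p1[i].
  v1: (1-0.496)·(1.17,4.4) + 0.496·(-0.95,3.14) = (0.1185,3.7750)
  v2: (1-0.496)·(-2.04,3.79) + 0.496·(-3.96,3.67) = (-2.9923,3.7305)
  v3: (1-0.496)·(-0.44,-3.29) + 0.496·(-2.3,-3.65) = (-1.3626,-3.4686)
  v4: (1-0.496)·(3.36,-2.02) + 0.496·(2.22,-2.68) = (2.7946,-2.3474)
Shoelace sum Σ(x_i·y_{i+1} − x_{i+1}·y_i):
  i=1: 0.1185·3.7305 − -2.9923·3.7750 = +11.7381 (running +11.7381)
  i=2: -2.9923·-3.4686 − -1.3626·3.7305 = +15.4620 (running +27.2002)
  i=3: -1.3626·-2.3474 − 2.7946·-3.4686 = +12.8915 (running +40.0917)
  i=4: 2.7946·3.7750 − 0.1185·-2.3474 = +10.8277 (running +50.9194)
Area = |Σ|/2 = |50.9194|/2 = 25.4597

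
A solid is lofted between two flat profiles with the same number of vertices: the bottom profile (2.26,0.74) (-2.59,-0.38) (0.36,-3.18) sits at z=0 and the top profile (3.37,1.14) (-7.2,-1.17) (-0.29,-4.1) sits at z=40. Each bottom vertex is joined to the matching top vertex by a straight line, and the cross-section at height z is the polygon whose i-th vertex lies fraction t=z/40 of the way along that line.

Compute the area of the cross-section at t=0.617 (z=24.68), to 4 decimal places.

Area at t=0.617: 17.0672

Cross-section at t=0.617: each vertex is (1-t)·p0[i] + t·p1[i].
  v1: (1-0.617)·(2.26,0.74) + 0.617·(3.37,1.14) = (2.9449,0.9868)
  v2: (1-0.617)·(-2.59,-0.38) + 0.617·(-7.2,-1.17) = (-5.4344,-0.8674)
  v3: (1-0.617)·(0.36,-3.18) + 0.617·(-0.29,-4.1) = (-0.0410,-3.7476)
Shoelace sum Σ(x_i·y_{i+1} − x_{i+1}·y_i):
  i=1: 2.9449·-0.8674 − -5.4344·0.9868 = +2.8082 (running +2.8082)
  i=2: -5.4344·-3.7476 − -0.0410·-0.8674 = +20.3305 (running +23.1386)
  i=3: -0.0410·0.9868 − 2.9449·-3.7476 = +10.9958 (running +34.1344)
Area = |Σ|/2 = |34.1344|/2 = 17.0672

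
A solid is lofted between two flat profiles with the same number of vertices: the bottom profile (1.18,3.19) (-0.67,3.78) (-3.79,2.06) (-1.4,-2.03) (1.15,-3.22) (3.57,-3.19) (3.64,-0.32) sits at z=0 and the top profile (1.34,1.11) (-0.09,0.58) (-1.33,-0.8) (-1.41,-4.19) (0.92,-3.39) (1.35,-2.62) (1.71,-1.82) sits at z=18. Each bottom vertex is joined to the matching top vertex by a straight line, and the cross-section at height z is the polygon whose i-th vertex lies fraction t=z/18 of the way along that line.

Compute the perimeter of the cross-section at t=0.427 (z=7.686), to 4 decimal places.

Cross-section at t=0.427: each vertex is (1-t)·p0[i] + t·p1[i].
  v1: (1-0.427)·(1.18,3.19) + 0.427·(1.34,1.11) = (1.2483,2.3018)
  v2: (1-0.427)·(-0.67,3.78) + 0.427·(-0.09,0.58) = (-0.4223,2.4136)
  v3: (1-0.427)·(-3.79,2.06) + 0.427·(-1.33,-0.8) = (-2.7396,0.8388)
  v4: (1-0.427)·(-1.4,-2.03) + 0.427·(-1.41,-4.19) = (-1.4043,-2.9523)
  v5: (1-0.427)·(1.15,-3.22) + 0.427·(0.92,-3.39) = (1.0518,-3.2926)
  v6: (1-0.427)·(3.57,-3.19) + 0.427·(1.35,-2.62) = (2.6221,-2.9466)
  v7: (1-0.427)·(3.64,-0.32) + 0.427·(1.71,-1.82) = (2.8159,-0.9605)
Perimeter = Σ |v_{i+1} − v_i|:
  edge 1→2: √(-1.6707² + 0.1118²) = 1.6744 (running 1.6744)
  edge 2→3: √(-2.3172² + -1.5748²) = 2.8017 (running 4.4761)
  edge 3→4: √(1.3353² + -3.7911²) = 4.0194 (running 8.4955)
  edge 4→5: √(2.4561² + -0.3403²) = 2.4795 (running 10.9750)
  edge 5→6: √(1.5703² + 0.3460²) = 1.6079 (running 12.5830)
  edge 6→7: √(0.1938² + 1.9861²) = 1.9955 (running 14.5785)
  edge 7→1: √(-1.5676² + 3.2623²) = 3.6194 (running 18.1979)
Perimeter = 18.1979

Perimeter at t=0.427: 18.1979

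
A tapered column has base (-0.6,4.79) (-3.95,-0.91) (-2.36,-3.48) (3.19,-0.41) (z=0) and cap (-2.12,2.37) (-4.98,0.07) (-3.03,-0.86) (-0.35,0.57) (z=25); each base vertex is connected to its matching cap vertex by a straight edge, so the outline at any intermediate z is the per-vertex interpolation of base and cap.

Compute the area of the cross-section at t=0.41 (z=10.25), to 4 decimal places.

Cross-section at t=0.41: each vertex is (1-t)·p0[i] + t·p1[i].
  v1: (1-0.41)·(-0.6,4.79) + 0.41·(-2.12,2.37) = (-1.2232,3.7978)
  v2: (1-0.41)·(-3.95,-0.91) + 0.41·(-4.98,0.07) = (-4.3723,-0.5082)
  v3: (1-0.41)·(-2.36,-3.48) + 0.41·(-3.03,-0.86) = (-2.6347,-2.4058)
  v4: (1-0.41)·(3.19,-0.41) + 0.41·(-0.35,0.57) = (1.7386,-0.0082)
Shoelace sum Σ(x_i·y_{i+1} − x_{i+1}·y_i):
  i=1: -1.2232·-0.5082 − -4.3723·3.7978 = +17.2268 (running +17.2268)
  i=2: -4.3723·-2.4058 − -2.6347·-0.5082 = +9.1799 (running +26.4067)
  i=3: -2.6347·-0.0082 − 1.7386·-2.4058 = +4.2043 (running +30.6110)
  i=4: 1.7386·3.7978 − -1.2232·-0.0082 = +6.5928 (running +37.2038)
Area = |Σ|/2 = |37.2038|/2 = 18.6019

Area at t=0.41: 18.6019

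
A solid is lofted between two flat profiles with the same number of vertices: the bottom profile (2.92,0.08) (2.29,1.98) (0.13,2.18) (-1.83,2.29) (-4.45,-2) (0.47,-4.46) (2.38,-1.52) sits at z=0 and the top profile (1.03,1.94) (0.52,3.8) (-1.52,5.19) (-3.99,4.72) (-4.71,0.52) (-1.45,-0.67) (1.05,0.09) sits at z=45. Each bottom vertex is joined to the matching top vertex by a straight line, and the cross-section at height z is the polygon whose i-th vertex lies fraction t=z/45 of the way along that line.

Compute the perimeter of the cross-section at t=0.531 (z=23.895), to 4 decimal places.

Perimeter at t=0.531: 20.0099

Cross-section at t=0.531: each vertex is (1-t)·p0[i] + t·p1[i].
  v1: (1-0.531)·(2.92,0.08) + 0.531·(1.03,1.94) = (1.9164,1.0677)
  v2: (1-0.531)·(2.29,1.98) + 0.531·(0.52,3.8) = (1.3501,2.9464)
  v3: (1-0.531)·(0.13,2.18) + 0.531·(-1.52,5.19) = (-0.7462,3.7783)
  v4: (1-0.531)·(-1.83,2.29) + 0.531·(-3.99,4.72) = (-2.9770,3.5803)
  v5: (1-0.531)·(-4.45,-2) + 0.531·(-4.71,0.52) = (-4.5881,-0.6619)
  v6: (1-0.531)·(0.47,-4.46) + 0.531·(-1.45,-0.67) = (-0.5495,-2.4475)
  v7: (1-0.531)·(2.38,-1.52) + 0.531·(1.05,0.09) = (1.6738,-0.6651)
Perimeter = Σ |v_{i+1} − v_i|:
  edge 1→2: √(-0.5663² + 1.8788²) = 1.9622 (running 1.9622)
  edge 2→3: √(-2.0963² + 0.8319²) = 2.2553 (running 4.2176)
  edge 3→4: √(-2.2308² + -0.1980²) = 2.2396 (running 6.4571)
  edge 4→5: √(-1.6111² + -4.2422²) = 4.5378 (running 10.9950)
  edge 5→6: √(4.0385² + -1.7856²) = 4.4157 (running 15.4107)
  edge 6→7: √(2.2233² + 1.7824²) = 2.8496 (running 18.2602)
  edge 7→1: √(0.2426² + 1.7328²) = 1.7497 (running 20.0099)
Perimeter = 20.0099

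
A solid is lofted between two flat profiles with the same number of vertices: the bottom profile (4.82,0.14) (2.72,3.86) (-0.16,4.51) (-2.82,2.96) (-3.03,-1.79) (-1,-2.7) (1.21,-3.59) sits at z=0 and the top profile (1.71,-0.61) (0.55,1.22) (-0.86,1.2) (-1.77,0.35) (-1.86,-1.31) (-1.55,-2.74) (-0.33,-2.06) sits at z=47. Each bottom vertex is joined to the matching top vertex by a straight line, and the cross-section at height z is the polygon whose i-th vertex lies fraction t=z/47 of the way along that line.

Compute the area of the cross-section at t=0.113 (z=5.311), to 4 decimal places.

Area at t=0.113: 38.7825

Cross-section at t=0.113: each vertex is (1-t)·p0[i] + t·p1[i].
  v1: (1-0.113)·(4.82,0.14) + 0.113·(1.71,-0.61) = (4.4686,0.0553)
  v2: (1-0.113)·(2.72,3.86) + 0.113·(0.55,1.22) = (2.4748,3.5617)
  v3: (1-0.113)·(-0.16,4.51) + 0.113·(-0.86,1.2) = (-0.2391,4.1360)
  v4: (1-0.113)·(-2.82,2.96) + 0.113·(-1.77,0.35) = (-2.7013,2.6651)
  v5: (1-0.113)·(-3.03,-1.79) + 0.113·(-1.86,-1.31) = (-2.8978,-1.7358)
  v6: (1-0.113)·(-1,-2.7) + 0.113·(-1.55,-2.74) = (-1.0621,-2.7045)
  v7: (1-0.113)·(1.21,-3.59) + 0.113·(-0.33,-2.06) = (1.0360,-3.4171)
Shoelace sum Σ(x_i·y_{i+1} − x_{i+1}·y_i):
  i=1: 4.4686·3.5617 − 2.4748·0.0553 = +15.7789 (running +15.7789)
  i=2: 2.4748·4.1360 − -0.2391·3.5617 = +11.0873 (running +26.8661)
  i=3: -0.2391·2.6651 − -2.7013·4.1360 = +10.5355 (running +37.4016)
  i=4: -2.7013·-1.7358 − -2.8978·2.6651 = +12.4117 (running +49.8133)
  i=5: -2.8978·-2.7045 − -1.0621·-1.7358 = +5.9935 (running +55.8068)
  i=6: -1.0621·-3.4171 − 1.0360·-2.7045 = +6.4313 (running +62.2381)
  i=7: 1.0360·0.0553 − 4.4686·-3.4171 = +15.3268 (running +77.5650)
Area = |Σ|/2 = |77.5650|/2 = 38.7825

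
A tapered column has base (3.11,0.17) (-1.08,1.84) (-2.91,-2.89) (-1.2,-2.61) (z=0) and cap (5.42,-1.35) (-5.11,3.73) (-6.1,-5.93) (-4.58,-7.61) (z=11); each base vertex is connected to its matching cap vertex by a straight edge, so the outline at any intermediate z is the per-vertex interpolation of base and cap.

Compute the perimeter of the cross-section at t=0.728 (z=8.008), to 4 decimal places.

Perimeter at t=0.728: 30.0727

Cross-section at t=0.728: each vertex is (1-t)·p0[i] + t·p1[i].
  v1: (1-0.728)·(3.11,0.17) + 0.728·(5.42,-1.35) = (4.7917,-0.9366)
  v2: (1-0.728)·(-1.08,1.84) + 0.728·(-5.11,3.73) = (-4.0138,3.2159)
  v3: (1-0.728)·(-2.91,-2.89) + 0.728·(-6.1,-5.93) = (-5.2323,-5.1031)
  v4: (1-0.728)·(-1.2,-2.61) + 0.728·(-4.58,-7.61) = (-3.6606,-6.2500)
Perimeter = Σ |v_{i+1} − v_i|:
  edge 1→2: √(-8.8055² + 4.1525²) = 9.7355 (running 9.7355)
  edge 2→3: √(-1.2185² + -8.3190²) = 8.4078 (running 18.1433)
  edge 3→4: √(1.5717² + -1.1469²) = 1.9456 (running 20.0890)
  edge 4→1: √(8.4523² + 5.3134²) = 9.9837 (running 30.0727)
Perimeter = 30.0727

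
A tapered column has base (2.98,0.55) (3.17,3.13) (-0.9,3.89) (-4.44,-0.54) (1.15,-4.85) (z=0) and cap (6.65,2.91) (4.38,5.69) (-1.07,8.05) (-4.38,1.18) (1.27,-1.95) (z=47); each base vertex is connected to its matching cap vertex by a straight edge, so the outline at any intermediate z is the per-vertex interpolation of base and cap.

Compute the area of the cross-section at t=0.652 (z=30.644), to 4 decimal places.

Cross-section at t=0.652: each vertex is (1-t)·p0[i] + t·p1[i].
  v1: (1-0.652)·(2.98,0.55) + 0.652·(6.65,2.91) = (5.3728,2.0887)
  v2: (1-0.652)·(3.17,3.13) + 0.652·(4.38,5.69) = (3.9589,4.7991)
  v3: (1-0.652)·(-0.9,3.89) + 0.652·(-1.07,8.05) = (-1.0108,6.6023)
  v4: (1-0.652)·(-4.44,-0.54) + 0.652·(-4.38,1.18) = (-4.4009,0.5814)
  v5: (1-0.652)·(1.15,-4.85) + 0.652·(1.27,-1.95) = (1.2282,-2.9592)
Shoelace sum Σ(x_i·y_{i+1} − x_{i+1}·y_i):
  i=1: 5.3728·4.7991 − 3.9589·2.0887 = +17.5158 (running +17.5158)
  i=2: 3.9589·6.6023 − -1.0108·4.7991 = +30.9892 (running +48.5050)
  i=3: -1.0108·0.5814 − -4.4009·6.6023 = +28.4683 (running +76.9733)
  i=4: -4.4009·-2.9592 − 1.2282·0.5814 = +12.3089 (running +89.2822)
  i=5: 1.2282·2.0887 − 5.3728·-2.9592 = +18.4648 (running +107.7470)
Area = |Σ|/2 = |107.7470|/2 = 53.8735

Area at t=0.652: 53.8735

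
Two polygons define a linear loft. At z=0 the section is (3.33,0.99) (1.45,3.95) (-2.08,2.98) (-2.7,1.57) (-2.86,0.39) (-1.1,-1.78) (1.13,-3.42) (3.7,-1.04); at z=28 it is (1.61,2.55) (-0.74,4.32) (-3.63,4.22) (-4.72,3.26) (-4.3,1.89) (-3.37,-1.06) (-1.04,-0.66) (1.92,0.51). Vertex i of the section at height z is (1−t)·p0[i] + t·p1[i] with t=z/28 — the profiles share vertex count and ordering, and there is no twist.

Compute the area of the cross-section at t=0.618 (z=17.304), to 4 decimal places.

Area at t=0.618: 27.9233

Cross-section at t=0.618: each vertex is (1-t)·p0[i] + t·p1[i].
  v1: (1-0.618)·(3.33,0.99) + 0.618·(1.61,2.55) = (2.2670,1.9541)
  v2: (1-0.618)·(1.45,3.95) + 0.618·(-0.74,4.32) = (0.0966,4.1787)
  v3: (1-0.618)·(-2.08,2.98) + 0.618·(-3.63,4.22) = (-3.0379,3.7463)
  v4: (1-0.618)·(-2.7,1.57) + 0.618·(-4.72,3.26) = (-3.9484,2.6144)
  v5: (1-0.618)·(-2.86,0.39) + 0.618·(-4.3,1.89) = (-3.7499,1.3170)
  v6: (1-0.618)·(-1.1,-1.78) + 0.618·(-3.37,-1.06) = (-2.5029,-1.3350)
  v7: (1-0.618)·(1.13,-3.42) + 0.618·(-1.04,-0.66) = (-0.2111,-1.7143)
  v8: (1-0.618)·(3.7,-1.04) + 0.618·(1.92,0.51) = (2.6000,-0.0821)
Shoelace sum Σ(x_i·y_{i+1} − x_{i+1}·y_i):
  i=1: 2.2670·4.1787 − 0.0966·1.9541 = +9.2845 (running +9.2845)
  i=2: 0.0966·3.7463 − -3.0379·4.1787 = +13.0562 (running +22.3406)
  i=3: -3.0379·2.6144 − -3.9484·3.7463 = +6.8495 (running +29.1901)
  i=4: -3.9484·1.3170 − -3.7499·2.6144 = +4.6039 (running +33.7940)
  i=5: -3.7499·-1.3350 − -2.5029·1.3170 = +8.3026 (running +42.0965)
  i=6: -2.5029·-1.7143 − -0.2111·-1.3350 = +4.0089 (running +46.1055)
  i=7: -0.2111·-0.0821 − 2.6000·-1.7143 = +4.4745 (running +50.5800)
  i=8: 2.6000·1.9541 − 2.2670·-0.0821 = +5.2667 (running +55.8466)
Area = |Σ|/2 = |55.8466|/2 = 27.9233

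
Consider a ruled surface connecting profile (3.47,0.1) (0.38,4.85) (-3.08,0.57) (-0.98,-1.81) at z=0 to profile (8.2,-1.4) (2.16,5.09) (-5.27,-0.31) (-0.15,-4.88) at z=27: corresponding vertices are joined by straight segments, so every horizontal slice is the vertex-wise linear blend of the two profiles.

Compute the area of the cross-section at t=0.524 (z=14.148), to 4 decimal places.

Area at t=0.524: 43.4496

Cross-section at t=0.524: each vertex is (1-t)·p0[i] + t·p1[i].
  v1: (1-0.524)·(3.47,0.1) + 0.524·(8.2,-1.4) = (5.9485,-0.6860)
  v2: (1-0.524)·(0.38,4.85) + 0.524·(2.16,5.09) = (1.3127,4.9758)
  v3: (1-0.524)·(-3.08,0.57) + 0.524·(-5.27,-0.31) = (-4.2276,0.1089)
  v4: (1-0.524)·(-0.98,-1.81) + 0.524·(-0.15,-4.88) = (-0.5451,-3.4187)
Shoelace sum Σ(x_i·y_{i+1} − x_{i+1}·y_i):
  i=1: 5.9485·4.9758 − 1.3127·-0.6860 = +30.4989 (running +30.4989)
  i=2: 1.3127·0.1089 − -4.2276·4.9758 = +21.1783 (running +51.6772)
  i=3: -4.2276·-3.4187 − -0.5451·0.1089 = +14.5120 (running +66.1892)
  i=4: -0.5451·-0.6860 − 5.9485·-3.4187 = +20.7100 (running +86.8992)
Area = |Σ|/2 = |86.8992|/2 = 43.4496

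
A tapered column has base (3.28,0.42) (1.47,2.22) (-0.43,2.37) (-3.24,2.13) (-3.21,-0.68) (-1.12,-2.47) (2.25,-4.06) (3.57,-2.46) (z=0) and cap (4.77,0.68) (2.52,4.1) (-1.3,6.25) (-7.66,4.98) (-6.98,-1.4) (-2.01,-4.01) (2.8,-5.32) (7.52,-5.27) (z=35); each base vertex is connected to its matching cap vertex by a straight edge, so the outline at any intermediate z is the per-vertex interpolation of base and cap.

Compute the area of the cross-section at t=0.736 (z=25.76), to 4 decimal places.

Cross-section at t=0.736: each vertex is (1-t)·p0[i] + t·p1[i].
  v1: (1-0.736)·(3.28,0.42) + 0.736·(4.77,0.68) = (4.3766,0.6114)
  v2: (1-0.736)·(1.47,2.22) + 0.736·(2.52,4.1) = (2.2428,3.6037)
  v3: (1-0.736)·(-0.43,2.37) + 0.736·(-1.3,6.25) = (-1.0703,5.2257)
  v4: (1-0.736)·(-3.24,2.13) + 0.736·(-7.66,4.98) = (-6.4931,4.2276)
  v5: (1-0.736)·(-3.21,-0.68) + 0.736·(-6.98,-1.4) = (-5.9847,-1.2099)
  v6: (1-0.736)·(-1.12,-2.47) + 0.736·(-2.01,-4.01) = (-1.7750,-3.6034)
  v7: (1-0.736)·(2.25,-4.06) + 0.736·(2.8,-5.32) = (2.6548,-4.9874)
  v8: (1-0.736)·(3.57,-2.46) + 0.736·(7.52,-5.27) = (6.4772,-4.5282)
Shoelace sum Σ(x_i·y_{i+1} − x_{i+1}·y_i):
  i=1: 4.3766·3.6037 − 2.2428·0.6114 = +14.4009 (running +14.4009)
  i=2: 2.2428·5.2257 − -1.0703·3.6037 = +15.5772 (running +29.9781)
  i=3: -1.0703·4.2276 − -6.4931·5.2257 = +29.4061 (running +59.3842)
  i=4: -6.4931·-1.2099 − -5.9847·4.2276 = +33.1572 (running +92.5413)
  i=5: -5.9847·-3.6034 − -1.7750·-1.2099 = +19.4179 (running +111.9593)
  i=6: -1.7750·-4.9874 − 2.6548·-3.6034 = +18.4192 (running +130.3784)
  i=7: 2.6548·-4.5282 − 6.4772·-4.9874 = +20.2828 (running +150.6612)
  i=8: 6.4772·0.6114 − 4.3766·-4.5282 = +23.7780 (running +174.4392)
Area = |Σ|/2 = |174.4392|/2 = 87.2196

Area at t=0.736: 87.2196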